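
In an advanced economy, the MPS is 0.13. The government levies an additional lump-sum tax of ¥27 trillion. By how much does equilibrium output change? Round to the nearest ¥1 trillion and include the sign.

−¥181 trillion

MPC = 1 − MPS = 1 − 0.13 = 0.87.
A lump-sum tax change of +¥27 trillion shifts disposable income by −¥27 trillion; first-round consumption changes by −c × ΔT = −0.87 × (+¥27 trillion) = −¥23.49 trillion.
Expenditure multiplier = 1/(1 − MPC) = 1/(1 − 0.87) = 1/0.13 ≈ 7.692.
The tax multiplier is −c × k ≈ −6.692, so ΔY = k × (−c·ΔT) = (−¥23.49 trillion) / 0.13 ≈ −¥181 trillion.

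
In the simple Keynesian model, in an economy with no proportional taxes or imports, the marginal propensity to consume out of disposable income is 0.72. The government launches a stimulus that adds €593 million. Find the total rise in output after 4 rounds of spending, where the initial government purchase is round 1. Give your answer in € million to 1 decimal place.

Round 1 adds ΔG = €593 million; each later round is MPC = 0.72 times the previous.
After 4 rounds: 593 + 426.96 + 307.4112 + 221.336064 = ΔG·(1 − c^4)/(1 − c) = 593 × (1 − 0.26873856)/0.28 ≈ €1,548.7 million.

€1,548.7 million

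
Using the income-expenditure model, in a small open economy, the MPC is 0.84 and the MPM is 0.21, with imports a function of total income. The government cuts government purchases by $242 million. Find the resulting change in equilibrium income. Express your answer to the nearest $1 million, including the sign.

Expenditure multiplier = 1/(1 − c + m) = 1/(1 − 0.84 + 0.21) = 1/0.37 ≈ 2.703.
ΔY = k × ΔG = (−$242 million) / 0.37 ≈ −$654 million.

−$654 million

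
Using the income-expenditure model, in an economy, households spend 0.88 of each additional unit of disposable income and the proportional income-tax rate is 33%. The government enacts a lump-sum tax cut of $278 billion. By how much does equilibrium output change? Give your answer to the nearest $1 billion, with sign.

+$596 billion

A lump-sum tax change of −$278 billion shifts disposable income by +$278 billion; first-round consumption changes by −c × ΔT = −0.88 × (−$278 billion) = +$244.64 billion.
Expenditure multiplier = 1/(1 − c(1−t)) = 1/(1 − 0.88×0.67) = 1/0.4104 ≈ 2.437.
The tax multiplier is −c × k ≈ −2.144, so ΔY = k × (−c·ΔT) = (+$244.64 billion) / 0.4104 ≈ +$596 billion.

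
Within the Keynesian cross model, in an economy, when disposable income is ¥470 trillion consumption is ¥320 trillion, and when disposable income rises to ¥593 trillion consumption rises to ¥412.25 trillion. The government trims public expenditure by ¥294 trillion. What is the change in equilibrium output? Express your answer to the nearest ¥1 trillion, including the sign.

MPC = ΔC/ΔYd = (412.25 − 320)/(593 − 470) = 92.25/123 = 0.75.
Spending multiplier = 1/(1 − MPC) = 1/(1 − 0.75) = 1/0.25 = 4.
ΔY = k × ΔG = (−¥294 trillion) / 0.25 = −¥1,176 trillion.

−¥1,176 trillion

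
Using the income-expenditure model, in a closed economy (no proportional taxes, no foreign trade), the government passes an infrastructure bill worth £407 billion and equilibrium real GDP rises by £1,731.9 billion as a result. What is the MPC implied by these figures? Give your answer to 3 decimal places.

Implied spending multiplier k = ΔY/ΔG = 1,731.9/407 ≈ 4.2553.
Since k = 1/(1 − MPC), MPC = 1 − 1/k = 1 − ΔG/ΔY = 1 − 407/1,731.9 ≈ 0.765.

0.765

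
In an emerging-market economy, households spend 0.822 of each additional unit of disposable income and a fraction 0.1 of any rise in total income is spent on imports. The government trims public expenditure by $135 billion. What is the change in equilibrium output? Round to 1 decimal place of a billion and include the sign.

Expenditure multiplier = 1/(1 − c + m) = 1/(1 − 0.822 + 0.1) = 1/0.278 ≈ 3.597.
ΔY = k × ΔG = (−$135 billion) / 0.278 ≈ −$485.6 billion.

−$485.6 billion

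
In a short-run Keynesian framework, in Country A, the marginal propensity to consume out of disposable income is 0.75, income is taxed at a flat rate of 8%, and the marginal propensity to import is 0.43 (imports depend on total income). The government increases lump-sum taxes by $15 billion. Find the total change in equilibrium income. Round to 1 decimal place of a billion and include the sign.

−$15.2 billion

A lump-sum tax change of +$15 billion shifts disposable income by −$15 billion; first-round consumption changes by −c × ΔT = −0.75 × (+$15 billion) = −$11.25 billion.
Expenditure multiplier = 1/(1 − c(1−t) + m) = 1/(1 − 0.75×0.92 + 0.43) = 1/0.74 ≈ 1.351.
The tax multiplier is −c × k ≈ −1.014, so ΔY = k × (−c·ΔT) = (−$11.25 billion) / 0.74 ≈ −$15.2 billion.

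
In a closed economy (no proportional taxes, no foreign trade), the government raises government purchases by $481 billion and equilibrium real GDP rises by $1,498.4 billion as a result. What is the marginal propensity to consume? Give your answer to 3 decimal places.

0.679

Implied spending multiplier k = ΔY/ΔG = 1,498.4/481 ≈ 3.1152.
Since k = 1/(1 − MPC), MPC = 1 − 1/k = 1 − ΔG/ΔY = 1 − 481/1,498.4 ≈ 0.679.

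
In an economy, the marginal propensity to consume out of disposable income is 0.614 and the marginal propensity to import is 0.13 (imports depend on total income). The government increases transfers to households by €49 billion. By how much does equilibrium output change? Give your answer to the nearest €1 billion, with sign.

+€58 billion

The transfer change shifts disposable income by +€49 billion, so first-round consumption changes by c·ΔTR = 0.614 × (+€49 billion) = +€30.086 billion.
Expenditure multiplier = 1/(1 − c + m) = 1/(1 − 0.614 + 0.13) = 1/0.516 ≈ 1.938.
The transfer multiplier is c × k ≈ 1.19, so ΔY = k × (c·ΔTR) = (+€30.086 billion) / 0.516 ≈ +€58 billion.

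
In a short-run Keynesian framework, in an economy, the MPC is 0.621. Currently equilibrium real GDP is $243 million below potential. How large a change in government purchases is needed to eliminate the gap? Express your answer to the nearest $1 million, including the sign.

+$92 million

Spending multiplier = 1/(1 − MPC) = 1/(1 − 0.621) = 1/0.379 ≈ 2.639.
Need ΔY = +$243 million, so ΔG = ΔY/k = (+$243 million) × 0.379 ≈ +$92 million.
The government should increase government purchases by $92 million.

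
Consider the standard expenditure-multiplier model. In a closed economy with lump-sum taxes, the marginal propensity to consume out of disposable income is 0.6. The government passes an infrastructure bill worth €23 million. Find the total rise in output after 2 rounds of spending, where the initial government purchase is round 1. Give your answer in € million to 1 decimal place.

€36.8 million

Round 1 adds ΔG = €23 million; each later round is MPC = 0.6 times the previous.
After 2 rounds: 23 + 13.8 = ΔG·(1 − c^2)/(1 − c) = 23 × (1 − 0.36)/0.4 = €36.8 million.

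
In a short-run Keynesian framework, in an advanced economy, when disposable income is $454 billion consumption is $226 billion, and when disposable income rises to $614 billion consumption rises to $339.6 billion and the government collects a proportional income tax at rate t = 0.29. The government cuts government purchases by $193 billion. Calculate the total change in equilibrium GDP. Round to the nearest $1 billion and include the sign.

MPC = ΔC/ΔYd = (339.6 − 226)/(614 − 454) = 113.6/160 = 0.71.
Expenditure multiplier = 1/(1 − c(1−t)) = 1/(1 − 0.71×0.71) = 1/0.4959 ≈ 2.017.
ΔY = k × ΔG = (−$193 billion) / 0.4959 ≈ −$389 billion.

−$389 billion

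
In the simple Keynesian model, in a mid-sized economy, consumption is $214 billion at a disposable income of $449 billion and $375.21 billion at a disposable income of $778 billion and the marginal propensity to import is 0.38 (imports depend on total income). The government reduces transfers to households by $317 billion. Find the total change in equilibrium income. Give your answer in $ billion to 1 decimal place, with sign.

−$174.5 billion

MPC = ΔC/ΔYd = (375.21 − 214)/(778 − 449) = 161.21/329 = 0.49.
The transfer change shifts disposable income by −$317 billion, so first-round consumption changes by c·ΔTR = 0.49 × (−$317 billion) = −$155.33 billion.
Expenditure multiplier = 1/(1 − c + m) = 1/(1 − 0.49 + 0.38) = 1/0.89 ≈ 1.124.
The transfer multiplier is c × k ≈ 0.551, so ΔY = k × (c·ΔTR) = (−$155.33 billion) / 0.89 ≈ −$174.5 billion.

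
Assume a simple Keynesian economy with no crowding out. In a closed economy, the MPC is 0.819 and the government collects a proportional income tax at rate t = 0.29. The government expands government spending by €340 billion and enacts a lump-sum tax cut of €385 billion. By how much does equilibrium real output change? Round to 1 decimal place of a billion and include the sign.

Expenditure multiplier = 1/(1 − c(1−t)) = 1/(1 − 0.819×0.71) = 1/0.41851 ≈ 2.389.
ΔG contributes k·ΔG = (+€340 billion) / 0.41851 ≈ +€812.4 billion.
ΔT of −€385 billion changes first-round spending by −c·ΔT = +€315.315 billion, contributing k·(−c·ΔT) = (+€315.315 billion) / 0.41851 ≈ +€753.4 billion.
Net ΔY = k(ΔG − c·ΔT) = (+€655.315 billion) / 0.41851 ≈ +€1,565.8 billion.

+€1,565.8 billion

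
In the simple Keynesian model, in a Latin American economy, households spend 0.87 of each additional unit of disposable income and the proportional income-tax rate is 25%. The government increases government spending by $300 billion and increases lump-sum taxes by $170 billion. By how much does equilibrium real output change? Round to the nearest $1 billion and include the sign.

+$438 billion

Expenditure multiplier = 1/(1 − c(1−t)) = 1/(1 − 0.87×0.75) = 1/0.3475 ≈ 2.878.
ΔG contributes k·ΔG = (+$300 billion) / 0.3475 ≈ +$863.3 billion.
ΔT of +$170 billion changes first-round spending by −c·ΔT = −$147.9 billion, contributing k·(−c·ΔT) = (−$147.9 billion) / 0.3475 ≈ −$425.6 billion.
Net ΔY = k(ΔG − c·ΔT) = (+$152.1 billion) / 0.3475 ≈ +$438 billion.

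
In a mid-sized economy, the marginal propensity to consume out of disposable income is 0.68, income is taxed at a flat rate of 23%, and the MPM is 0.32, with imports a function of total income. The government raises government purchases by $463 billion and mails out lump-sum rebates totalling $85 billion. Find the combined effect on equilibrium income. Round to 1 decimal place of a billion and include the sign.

+$653.9 billion

Expenditure multiplier = 1/(1 − c(1−t) + m) = 1/(1 − 0.68×0.77 + 0.32) = 1/0.7964 ≈ 1.256.
ΔG contributes k·ΔG = (+$463 billion) / 0.7964 ≈ +$581.4 billion.
ΔT of −$85 billion changes first-round spending by −c·ΔT = +$57.8 billion, contributing k·(−c·ΔT) = (+$57.8 billion) / 0.7964 ≈ +$72.6 billion.
Net ΔY = k(ΔG − c·ΔT) = (+$520.8 billion) / 0.7964 ≈ +$653.9 billion.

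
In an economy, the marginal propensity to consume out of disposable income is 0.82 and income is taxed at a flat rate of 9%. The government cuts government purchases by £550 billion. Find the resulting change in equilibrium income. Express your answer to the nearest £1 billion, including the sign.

−£2,167 billion

Expenditure multiplier = 1/(1 − c(1−t)) = 1/(1 − 0.82×0.91) = 1/0.2538 ≈ 3.94.
ΔY = k × ΔG = (−£550 billion) / 0.2538 ≈ −£2,167 billion.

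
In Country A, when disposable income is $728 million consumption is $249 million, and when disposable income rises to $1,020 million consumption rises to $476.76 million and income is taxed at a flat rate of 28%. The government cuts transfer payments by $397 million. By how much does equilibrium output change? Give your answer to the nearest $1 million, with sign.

−$706 million

MPC = ΔC/ΔYd = (476.76 − 249)/(1,020 − 728) = 227.76/292 = 0.78.
The transfer change shifts disposable income by −$397 million, so first-round consumption changes by c·ΔTR = 0.78 × (−$397 million) = −$309.66 million.
Expenditure multiplier = 1/(1 − c(1−t)) = 1/(1 − 0.78×0.72) = 1/0.4384 ≈ 2.281.
The transfer multiplier is c × k ≈ 1.779, so ΔY = k × (c·ΔTR) = (−$309.66 million) / 0.4384 ≈ −$706 million.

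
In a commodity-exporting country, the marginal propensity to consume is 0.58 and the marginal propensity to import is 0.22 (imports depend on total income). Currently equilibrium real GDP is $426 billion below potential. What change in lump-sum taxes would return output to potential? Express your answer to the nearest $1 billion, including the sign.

−$470 billion

Spending multiplier = 1/(1 − c + m) = 1/(1 − 0.58 + 0.22) = 1/0.64 ≈ 1.563.
Tax multiplier = −c·k = −0.58/0.64 ≈ −0.906. Need ΔY = +$426 billion, so ΔT = ΔY/(−c·k) = −(+$426 billion) × 0.64 / 0.58 ≈ −$470 billion.
The government should cut lump-sum taxes by $470 billion.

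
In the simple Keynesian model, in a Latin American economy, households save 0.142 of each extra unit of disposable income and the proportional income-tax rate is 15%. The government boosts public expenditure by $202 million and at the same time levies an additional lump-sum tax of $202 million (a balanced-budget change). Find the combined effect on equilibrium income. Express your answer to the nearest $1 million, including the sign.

+$106 million

MPC = 1 − MPS = 1 − 0.142 = 0.858.
Expenditure multiplier = 1/(1 − c(1−t)) = 1/(1 − 0.858×0.85) = 1/0.2707 ≈ 3.694.
ΔG contributes k·ΔG = (+$202 million) / 0.2707 ≈ +$746.2 million.
ΔT of +$202 million changes first-round spending by −c·ΔT = −$173.316 million, contributing k·(−c·ΔT) = (−$173.316 million) / 0.2707 ≈ −$640.3 million.
Net ΔY = k(ΔG − c·ΔT) = (+$28.684 million) / 0.2707 ≈ +$106 million.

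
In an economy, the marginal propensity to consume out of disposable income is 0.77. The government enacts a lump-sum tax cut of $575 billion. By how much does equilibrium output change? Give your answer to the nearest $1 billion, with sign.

A lump-sum tax change of −$575 billion shifts disposable income by +$575 billion; first-round consumption changes by −c × ΔT = −0.77 × (−$575 billion) = +$442.75 billion.
Expenditure multiplier = 1/(1 − MPC) = 1/(1 − 0.77) = 1/0.23 ≈ 4.348.
The tax multiplier is −c × k ≈ −3.348, so ΔY = k × (−c·ΔT) = (+$442.75 billion) / 0.23 = +$1,925 billion.

+$1,925 billion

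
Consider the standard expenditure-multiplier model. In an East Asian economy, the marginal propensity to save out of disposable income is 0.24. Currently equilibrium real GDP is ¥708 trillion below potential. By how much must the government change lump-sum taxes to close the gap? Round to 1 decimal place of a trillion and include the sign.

MPC = 1 − MPS = 1 − 0.24 = 0.76.
Spending multiplier = 1/(1 − MPC) = 1/(1 − 0.76) = 1/0.24 ≈ 4.167.
Tax multiplier = −c·k = −0.76/0.24 ≈ −3.167. Need ΔY = +¥708 trillion, so ΔT = ΔY/(−c·k) = −(+¥708 trillion) × 0.24 / 0.76 ≈ −¥223.6 trillion.
The government should cut lump-sum taxes by ¥223.6 trillion.

−¥223.6 trillion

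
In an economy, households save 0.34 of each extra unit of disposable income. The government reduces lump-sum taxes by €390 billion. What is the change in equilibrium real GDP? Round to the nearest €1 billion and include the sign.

+€757 billion

MPC = 1 − MPS = 1 − 0.34 = 0.66.
A lump-sum tax change of −€390 billion shifts disposable income by +€390 billion; first-round consumption changes by −c × ΔT = −0.66 × (−€390 billion) = +€257.4 billion.
Expenditure multiplier = 1/(1 − MPC) = 1/(1 − 0.66) = 1/0.34 ≈ 2.941.
The tax multiplier is −c × k ≈ −1.941, so ΔY = k × (−c·ΔT) = (+€257.4 billion) / 0.34 ≈ +€757 billion.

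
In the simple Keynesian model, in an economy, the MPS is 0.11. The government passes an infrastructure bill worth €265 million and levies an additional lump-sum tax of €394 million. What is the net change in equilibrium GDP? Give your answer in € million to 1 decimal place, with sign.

−€778.7 million

MPC = 1 − MPS = 1 − 0.11 = 0.89.
Expenditure multiplier = 1/(1 − MPC) = 1/(1 − 0.89) = 1/0.11 ≈ 9.091.
ΔG contributes k·ΔG = (+€265 million) / 0.11 ≈ +€2,409.1 million.
ΔT of +€394 million changes first-round spending by −c·ΔT = −€350.66 million, contributing k·(−c·ΔT) = (−€350.66 million) / 0.11 ≈ −€3,187.8 million.
Net ΔY = k(ΔG − c·ΔT) = (−€85.66 million) / 0.11 ≈ −€778.7 million.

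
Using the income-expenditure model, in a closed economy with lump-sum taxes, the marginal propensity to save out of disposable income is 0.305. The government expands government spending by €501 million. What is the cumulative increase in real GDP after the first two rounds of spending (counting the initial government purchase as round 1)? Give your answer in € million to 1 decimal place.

€849.2 million

MPC = 1 − MPS = 1 − 0.305 = 0.695.
Round 1 adds ΔG = €501 million; each later round is MPC = 0.695 times the previous.
After 2 rounds: 501 + 348.195 = ΔG·(1 − c^2)/(1 − c) = 501 × (1 − 0.483025)/0.305 ≈ €849.2 million.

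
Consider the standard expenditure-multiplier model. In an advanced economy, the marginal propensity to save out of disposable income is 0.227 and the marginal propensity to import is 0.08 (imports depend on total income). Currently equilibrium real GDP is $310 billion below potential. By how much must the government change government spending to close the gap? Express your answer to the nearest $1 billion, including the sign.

MPC = 1 − MPS = 1 − 0.227 = 0.773.
Spending multiplier = 1/(1 − c + m) = 1/(1 − 0.773 + 0.08) = 1/0.307 ≈ 3.257.
Need ΔY = +$310 billion, so ΔG = ΔY/k = (+$310 billion) × 0.307 ≈ +$95 billion.
The government should increase government spending by $95 billion.

+$95 billion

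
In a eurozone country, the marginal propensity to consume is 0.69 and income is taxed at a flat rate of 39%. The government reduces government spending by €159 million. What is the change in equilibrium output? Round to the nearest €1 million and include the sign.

−€275 million

Spending multiplier = 1/(1 − c(1−t)) = 1/(1 − 0.69×0.61) = 1/0.5791 ≈ 1.727.
ΔY = k × ΔG = (−€159 million) / 0.5791 ≈ −€275 million.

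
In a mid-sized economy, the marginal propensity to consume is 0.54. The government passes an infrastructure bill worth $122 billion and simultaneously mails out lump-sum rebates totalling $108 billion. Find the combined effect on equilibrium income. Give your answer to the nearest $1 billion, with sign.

Expenditure multiplier = 1/(1 − MPC) = 1/(1 − 0.54) = 1/0.46 ≈ 2.174.
ΔG contributes k·ΔG = (+$122 billion) / 0.46 ≈ +$265.2 billion.
ΔT of −$108 billion changes first-round spending by −c·ΔT = +$58.32 billion, contributing k·(−c·ΔT) = (+$58.32 billion) / 0.46 ≈ +$126.8 billion.
Net ΔY = k(ΔG − c·ΔT) = (+$180.32 billion) / 0.46 = +$392 billion.

+$392 billion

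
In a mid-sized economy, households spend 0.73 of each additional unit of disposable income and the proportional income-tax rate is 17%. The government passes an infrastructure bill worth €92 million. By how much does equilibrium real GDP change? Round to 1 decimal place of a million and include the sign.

Spending multiplier = 1/(1 − c(1−t)) = 1/(1 − 0.73×0.83) = 1/0.3941 ≈ 2.537.
ΔY = k × ΔG = (+€92 million) / 0.3941 ≈ +€233.4 million.

+€233.4 million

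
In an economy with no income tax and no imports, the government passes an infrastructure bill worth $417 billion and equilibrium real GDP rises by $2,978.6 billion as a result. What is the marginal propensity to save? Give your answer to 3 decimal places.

Implied spending multiplier k = ΔY/ΔG = 2,978.6/417 ≈ 7.1429.
Since k = 1/(1 − MPC), MPC = 1 − 1/k = 1 − ΔG/ΔY = 1 − 417/2,978.6 ≈ 0.860.
MPS = 1 − MPC = 0.140.

0.140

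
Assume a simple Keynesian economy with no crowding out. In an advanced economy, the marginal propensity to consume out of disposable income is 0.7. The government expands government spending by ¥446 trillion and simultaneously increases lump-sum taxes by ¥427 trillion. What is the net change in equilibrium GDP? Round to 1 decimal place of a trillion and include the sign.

+¥490.3 trillion

Expenditure multiplier = 1/(1 − MPC) = 1/(1 − 0.7) = 1/0.3 ≈ 3.333.
ΔG contributes k·ΔG = (+¥446 trillion) / 0.3 ≈ +¥1,486.7 trillion.
ΔT of +¥427 trillion changes first-round spending by −c·ΔT = −¥298.9 trillion, contributing k·(−c·ΔT) = (−¥298.9 trillion) / 0.3 ≈ −¥996.3 trillion.
Net ΔY = k(ΔG − c·ΔT) = (+¥147.1 trillion) / 0.3 ≈ +¥490.3 trillion.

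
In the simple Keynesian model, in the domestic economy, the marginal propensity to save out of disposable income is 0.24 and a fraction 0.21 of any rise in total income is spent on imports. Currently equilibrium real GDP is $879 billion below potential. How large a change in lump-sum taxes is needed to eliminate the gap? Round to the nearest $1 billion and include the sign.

MPC = 1 − MPS = 1 − 0.24 = 0.76.
Spending multiplier = 1/(1 − c + m) = 1/(1 − 0.76 + 0.21) = 1/0.45 ≈ 2.222.
Tax multiplier = −c·k = −0.76/0.45 ≈ −1.689. Need ΔY = +$879 billion, so ΔT = ΔY/(−c·k) = −(+$879 billion) × 0.45 / 0.76 ≈ −$520 billion.
The government should cut lump-sum taxes by $520 billion.

−$520 billion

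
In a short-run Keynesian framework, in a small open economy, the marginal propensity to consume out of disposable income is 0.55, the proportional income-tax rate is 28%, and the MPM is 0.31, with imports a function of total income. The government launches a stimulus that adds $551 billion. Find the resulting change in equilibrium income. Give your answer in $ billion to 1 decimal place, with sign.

+$602.8 billion

Government-spending multiplier = 1/(1 − c(1−t) + m) = 1/(1 − 0.55×0.72 + 0.31) = 1/0.914 ≈ 1.094.
ΔY = k × ΔG = (+$551 billion) / 0.914 ≈ +$602.8 billion.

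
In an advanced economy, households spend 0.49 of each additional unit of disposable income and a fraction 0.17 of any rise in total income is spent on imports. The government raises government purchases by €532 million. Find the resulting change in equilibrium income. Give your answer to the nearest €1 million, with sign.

+€782 million

Spending multiplier = 1/(1 − c + m) = 1/(1 − 0.49 + 0.17) = 1/0.68 ≈ 1.471.
ΔY = k × ΔG = (+€532 million) / 0.68 ≈ +€782 million.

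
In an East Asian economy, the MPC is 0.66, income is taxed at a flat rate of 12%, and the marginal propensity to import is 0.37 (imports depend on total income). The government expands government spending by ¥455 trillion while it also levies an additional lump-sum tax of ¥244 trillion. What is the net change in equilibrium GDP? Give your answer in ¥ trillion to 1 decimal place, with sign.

Expenditure multiplier = 1/(1 − c(1−t) + m) = 1/(1 − 0.66×0.88 + 0.37) = 1/0.7892 ≈ 1.267.
ΔG contributes k·ΔG = (+¥455 trillion) / 0.7892 ≈ +¥576.5 trillion.
ΔT of +¥244 trillion changes first-round spending by −c·ΔT = −¥161.04 trillion, contributing k·(−c·ΔT) = (−¥161.04 trillion) / 0.7892 ≈ −¥204.1 trillion.
Net ΔY = k(ΔG − c·ΔT) = (+¥293.96 trillion) / 0.7892 ≈ +¥372.5 trillion.

+¥372.5 trillion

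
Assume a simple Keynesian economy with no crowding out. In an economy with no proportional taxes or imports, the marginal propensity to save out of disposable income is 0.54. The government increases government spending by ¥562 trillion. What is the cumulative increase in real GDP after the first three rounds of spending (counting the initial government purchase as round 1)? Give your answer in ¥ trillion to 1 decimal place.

¥939.4 trillion

MPC = 1 − MPS = 1 − 0.54 = 0.46.
Round 1 adds ΔG = ¥562 trillion; each later round is MPC = 0.46 times the previous.
After 3 rounds: 562 + 258.52 + 118.9192 = ΔG·(1 − c^3)/(1 − c) = 562 × (1 − 0.097336)/0.54 ≈ ¥939.4 trillion.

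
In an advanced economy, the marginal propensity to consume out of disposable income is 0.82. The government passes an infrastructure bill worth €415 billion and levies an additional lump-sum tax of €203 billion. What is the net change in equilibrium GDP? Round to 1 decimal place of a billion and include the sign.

Expenditure multiplier = 1/(1 − MPC) = 1/(1 − 0.82) = 1/0.18 ≈ 5.556.
ΔG contributes k·ΔG = (+€415 billion) / 0.18 ≈ +€2,305.6 billion.
ΔT of +€203 billion changes first-round spending by −c·ΔT = −€166.46 billion, contributing k·(−c·ΔT) = (−€166.46 billion) / 0.18 ≈ −€924.8 billion.
Net ΔY = k(ΔG − c·ΔT) = (+€248.54 billion) / 0.18 ≈ +€1,380.8 billion.

+€1,380.8 billion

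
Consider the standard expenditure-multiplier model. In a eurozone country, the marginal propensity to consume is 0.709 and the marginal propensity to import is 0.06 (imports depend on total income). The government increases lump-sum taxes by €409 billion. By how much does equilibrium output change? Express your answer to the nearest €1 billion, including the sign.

−€826 billion

A lump-sum tax change of +€409 billion shifts disposable income by −€409 billion; first-round consumption changes by −c × ΔT = −0.709 × (+€409 billion) = −€289.981 billion.
Expenditure multiplier = 1/(1 − c + m) = 1/(1 − 0.709 + 0.06) = 1/0.351 ≈ 2.849.
The tax multiplier is −c × k ≈ −2.02, so ΔY = k × (−c·ΔT) = (−€289.981 billion) / 0.351 ≈ −€826 billion.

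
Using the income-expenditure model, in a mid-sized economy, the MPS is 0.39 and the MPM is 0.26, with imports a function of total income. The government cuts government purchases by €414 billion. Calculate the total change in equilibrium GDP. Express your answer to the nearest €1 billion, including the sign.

MPC = 1 − MPS = 1 − 0.39 = 0.61.
Spending multiplier = 1/(1 − c + m) = 1/(1 − 0.61 + 0.26) = 1/0.65 ≈ 1.538.
ΔY = k × ΔG = (−€414 billion) / 0.65 ≈ −€637 billion.

−€637 billion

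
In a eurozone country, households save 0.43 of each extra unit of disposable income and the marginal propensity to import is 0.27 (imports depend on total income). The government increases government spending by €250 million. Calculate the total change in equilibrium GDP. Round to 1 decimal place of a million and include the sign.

MPC = 1 − MPS = 1 − 0.43 = 0.57.
Expenditure multiplier = 1/(1 − c + m) = 1/(1 − 0.57 + 0.27) = 1/0.7 ≈ 1.429.
ΔY = k × ΔG = (+€250 million) / 0.7 ≈ +€357.1 million.

+€357.1 million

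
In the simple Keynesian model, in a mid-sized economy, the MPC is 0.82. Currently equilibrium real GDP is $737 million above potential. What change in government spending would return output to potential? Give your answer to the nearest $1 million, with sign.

−$133 million

Spending multiplier = 1/(1 − MPC) = 1/(1 − 0.82) = 1/0.18 ≈ 5.556.
Need ΔY = −$737 million, so ΔG = ΔY/k = (−$737 million) × 0.18 ≈ −$133 million.
The government should cut government spending by $133 million.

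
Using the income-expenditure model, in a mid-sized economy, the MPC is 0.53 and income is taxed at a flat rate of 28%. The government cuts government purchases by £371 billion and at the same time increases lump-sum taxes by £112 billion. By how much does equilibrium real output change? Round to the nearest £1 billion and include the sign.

Expenditure multiplier = 1/(1 − c(1−t)) = 1/(1 − 0.53×0.72) = 1/0.6184 ≈ 1.617.
ΔG contributes k·ΔG = (−£371 billion) / 0.6184 ≈ −£599.9 billion.
ΔT of +£112 billion changes first-round spending by −c·ΔT = −£59.36 billion, contributing k·(−c·ΔT) = (−£59.36 billion) / 0.6184 ≈ −£96 billion.
Net ΔY = k(ΔG − c·ΔT) = (−£430.36 billion) / 0.6184 ≈ −£696 billion.

−£696 billion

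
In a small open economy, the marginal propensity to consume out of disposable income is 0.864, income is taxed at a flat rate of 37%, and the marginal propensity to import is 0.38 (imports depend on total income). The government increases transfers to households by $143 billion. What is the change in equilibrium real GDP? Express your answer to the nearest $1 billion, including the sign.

The transfer change shifts disposable income by +$143 billion, so first-round consumption changes by c·ΔTR = 0.864 × (+$143 billion) = +$123.552 billion.
Expenditure multiplier = 1/(1 − c(1−t) + m) = 1/(1 − 0.864×0.63 + 0.38) = 1/0.83568 ≈ 1.197.
The transfer multiplier is c × k ≈ 1.034, so ΔY = k × (c·ΔTR) = (+$123.552 billion) / 0.83568 ≈ +$148 billion.

+$148 billion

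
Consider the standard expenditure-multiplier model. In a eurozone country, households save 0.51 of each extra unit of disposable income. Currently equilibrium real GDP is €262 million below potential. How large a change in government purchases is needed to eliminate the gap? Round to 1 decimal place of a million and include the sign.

+€133.6 million

MPC = 1 − MPS = 1 − 0.51 = 0.49.
Spending multiplier = 1/(1 − MPC) = 1/(1 − 0.49) = 1/0.51 ≈ 1.961.
Need ΔY = +€262 million, so ΔG = ΔY/k = (+€262 million) × 0.51 ≈ +€133.6 million.
The government should increase government purchases by €133.6 million.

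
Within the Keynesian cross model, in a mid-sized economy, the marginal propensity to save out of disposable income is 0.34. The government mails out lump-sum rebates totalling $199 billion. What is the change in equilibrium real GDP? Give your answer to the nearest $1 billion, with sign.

+$386 billion

MPC = 1 − MPS = 1 − 0.34 = 0.66.
A lump-sum tax change of −$199 billion shifts disposable income by +$199 billion; first-round consumption changes by −c × ΔT = −0.66 × (−$199 billion) = +$131.34 billion.
Expenditure multiplier = 1/(1 − MPC) = 1/(1 − 0.66) = 1/0.34 ≈ 2.941.
The tax multiplier is −c × k ≈ −1.941, so ΔY = k × (−c·ΔT) = (+$131.34 billion) / 0.34 ≈ +$386 billion.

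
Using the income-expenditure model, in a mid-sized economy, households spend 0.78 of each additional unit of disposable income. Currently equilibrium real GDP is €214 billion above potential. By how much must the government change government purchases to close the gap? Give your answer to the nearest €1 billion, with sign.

Spending multiplier = 1/(1 − MPC) = 1/(1 − 0.78) = 1/0.22 ≈ 4.545.
Need ΔY = −€214 billion, so ΔG = ΔY/k = (−€214 billion) × 0.22 ≈ −€47 billion.
The government should cut government purchases by €47 billion.

−€47 billion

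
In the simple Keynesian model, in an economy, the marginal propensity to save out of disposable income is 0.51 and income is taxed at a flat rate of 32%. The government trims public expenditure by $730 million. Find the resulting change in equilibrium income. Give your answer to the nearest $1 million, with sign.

MPC = 1 − MPS = 1 − 0.51 = 0.49.
Government-spending multiplier = 1/(1 − c(1−t)) = 1/(1 − 0.49×0.68) = 1/0.6668 ≈ 1.5.
ΔY = k × ΔG = (−$730 million) / 0.6668 ≈ −$1,095 million.

−$1,095 million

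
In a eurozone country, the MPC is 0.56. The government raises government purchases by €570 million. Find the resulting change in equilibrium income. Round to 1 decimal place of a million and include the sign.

Government-spending multiplier = 1/(1 − MPC) = 1/(1 − 0.56) = 1/0.44 ≈ 2.273.
ΔY = k × ΔG = (+€570 million) / 0.44 ≈ +€1,295.5 million.

+€1,295.5 million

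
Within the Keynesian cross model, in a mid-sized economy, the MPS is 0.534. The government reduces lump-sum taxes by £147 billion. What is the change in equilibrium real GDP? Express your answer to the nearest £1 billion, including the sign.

MPC = 1 − MPS = 1 − 0.534 = 0.466.
A lump-sum tax change of −£147 billion shifts disposable income by +£147 billion; first-round consumption changes by −c × ΔT = −0.466 × (−£147 billion) = +£68.502 billion.
Expenditure multiplier = 1/(1 − MPC) = 1/(1 − 0.466) = 1/0.534 ≈ 1.873.
The tax multiplier is −c × k ≈ −0.873, so ΔY = k × (−c·ΔT) = (+£68.502 billion) / 0.534 ≈ +£128 billion.

+£128 billion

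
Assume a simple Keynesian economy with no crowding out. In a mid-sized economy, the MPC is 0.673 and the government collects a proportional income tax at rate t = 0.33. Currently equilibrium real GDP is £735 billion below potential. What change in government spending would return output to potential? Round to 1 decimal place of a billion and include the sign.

Spending multiplier = 1/(1 − c(1−t)) = 1/(1 − 0.673×0.67) = 1/0.54909 ≈ 1.821.
Need ΔY = +£735 billion, so ΔG = ΔY/k = (+£735 billion) × 0.54909 ≈ +£403.6 billion.
The government should increase government spending by £403.6 billion.

+£403.6 billion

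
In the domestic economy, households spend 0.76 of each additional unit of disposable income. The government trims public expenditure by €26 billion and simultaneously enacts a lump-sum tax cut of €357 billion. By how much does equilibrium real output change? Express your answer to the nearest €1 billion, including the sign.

+€1,022 billion

Expenditure multiplier = 1/(1 − MPC) = 1/(1 − 0.76) = 1/0.24 ≈ 4.167.
ΔG contributes k·ΔG = (−€26 billion) / 0.24 ≈ −€108.3 billion.
ΔT of −€357 billion changes first-round spending by −c·ΔT = +€271.32 billion, contributing k·(−c·ΔT) = (+€271.32 billion) / 0.24 = +€1,130.5 billion.
Net ΔY = k(ΔG − c·ΔT) = (+€245.32 billion) / 0.24 ≈ +€1,022 billion.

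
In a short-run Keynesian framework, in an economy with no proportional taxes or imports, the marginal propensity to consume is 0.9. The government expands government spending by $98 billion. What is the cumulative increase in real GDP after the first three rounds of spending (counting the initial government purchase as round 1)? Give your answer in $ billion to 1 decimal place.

$265.6 billion

Round 1 adds ΔG = $98 billion; each later round is MPC = 0.9 times the previous.
After 3 rounds: 98 + 88.2 + 79.38 = ΔG·(1 − c^3)/(1 − c) = 98 × (1 − 0.729)/0.1 ≈ $265.6 billion.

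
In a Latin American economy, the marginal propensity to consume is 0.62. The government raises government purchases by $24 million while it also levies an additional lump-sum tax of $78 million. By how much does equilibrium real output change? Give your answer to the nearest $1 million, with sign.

−$64 million

Expenditure multiplier = 1/(1 − MPC) = 1/(1 − 0.62) = 1/0.38 ≈ 2.632.
ΔG contributes k·ΔG = (+$24 million) / 0.38 ≈ +$63.2 million.
ΔT of +$78 million changes first-round spending by −c·ΔT = −$48.36 million, contributing k·(−c·ΔT) = (−$48.36 million) / 0.38 ≈ −$127.3 million.
Net ΔY = k(ΔG − c·ΔT) = (−$24.36 million) / 0.38 ≈ −$64 million.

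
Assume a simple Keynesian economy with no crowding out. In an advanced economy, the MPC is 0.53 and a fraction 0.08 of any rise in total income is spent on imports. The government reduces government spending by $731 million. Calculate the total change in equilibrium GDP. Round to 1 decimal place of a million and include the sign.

Spending multiplier = 1/(1 − c + m) = 1/(1 − 0.53 + 0.08) = 1/0.55 ≈ 1.818.
ΔY = k × ΔG = (−$731 million) / 0.55 ≈ −$1,329.1 million.

−$1,329.1 million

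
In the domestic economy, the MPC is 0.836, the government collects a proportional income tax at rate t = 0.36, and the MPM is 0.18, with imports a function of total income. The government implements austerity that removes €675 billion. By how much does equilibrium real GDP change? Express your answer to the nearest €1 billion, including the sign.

−€1,047 billion

Spending multiplier = 1/(1 − c(1−t) + m) = 1/(1 − 0.836×0.64 + 0.18) = 1/0.64496 ≈ 1.55.
ΔY = k × ΔG = (−€675 billion) / 0.64496 ≈ −€1,047 billion.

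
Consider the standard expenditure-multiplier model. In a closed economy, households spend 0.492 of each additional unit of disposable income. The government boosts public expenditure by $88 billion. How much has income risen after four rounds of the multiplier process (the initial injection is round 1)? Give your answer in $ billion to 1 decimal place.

Round 1 adds ΔG = $88 billion; each later round is MPC = 0.492 times the previous.
After 4 rounds: 88 + 43.296 + 21.301632 + 10.480402944 = ΔG·(1 − c^4)/(1 − c) = 88 × (1 − 0.058594980096)/0.508 ≈ $163.1 billion.

$163.1 billion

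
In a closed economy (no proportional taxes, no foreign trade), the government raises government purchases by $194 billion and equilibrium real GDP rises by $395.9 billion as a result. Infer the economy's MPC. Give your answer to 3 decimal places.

0.510

Implied spending multiplier k = ΔY/ΔG = 395.9/194 ≈ 2.0407.
Since k = 1/(1 − MPC), MPC = 1 − 1/k = 1 − ΔG/ΔY = 1 − 194/395.9 ≈ 0.510.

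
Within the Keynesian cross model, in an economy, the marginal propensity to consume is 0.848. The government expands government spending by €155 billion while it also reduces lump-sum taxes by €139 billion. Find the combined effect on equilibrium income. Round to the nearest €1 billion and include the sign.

Expenditure multiplier = 1/(1 − MPC) = 1/(1 − 0.848) = 1/0.152 ≈ 6.579.
ΔG contributes k·ΔG = (+€155 billion) / 0.152 ≈ +€1,019.7 billion.
ΔT of −€139 billion changes first-round spending by −c·ΔT = +€117.872 billion, contributing k·(−c·ΔT) = (+€117.872 billion) / 0.152 ≈ +€775.5 billion.
Net ΔY = k(ΔG − c·ΔT) = (+€272.872 billion) / 0.152 ≈ +€1,795 billion.

+€1,795 billion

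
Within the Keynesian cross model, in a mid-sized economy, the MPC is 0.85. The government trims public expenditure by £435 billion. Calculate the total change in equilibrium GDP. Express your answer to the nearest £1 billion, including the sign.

−£2,900 billion

Expenditure multiplier = 1/(1 − MPC) = 1/(1 − 0.85) = 1/0.15 ≈ 6.667.
ΔY = k × ΔG = (−£435 billion) / 0.15 = −£2,900 billion.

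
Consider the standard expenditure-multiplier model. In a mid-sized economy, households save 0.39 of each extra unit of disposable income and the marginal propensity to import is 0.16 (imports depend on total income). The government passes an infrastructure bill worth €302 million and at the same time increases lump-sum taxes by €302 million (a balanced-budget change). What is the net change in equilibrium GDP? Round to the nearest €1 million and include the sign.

MPC = 1 − MPS = 1 − 0.39 = 0.61.
Expenditure multiplier = 1/(1 − c + m) = 1/(1 − 0.61 + 0.16) = 1/0.55 ≈ 1.818.
ΔG contributes k·ΔG = (+€302 million) / 0.55 ≈ +€549.1 million.
ΔT of +€302 million changes first-round spending by −c·ΔT = −€184.22 million, contributing k·(−c·ΔT) = (−€184.22 million) / 0.55 ≈ −€334.9 million.
Net ΔY = k(ΔG − c·ΔT) = (+€117.78 million) / 0.55 ≈ +€214 million.

+€214 million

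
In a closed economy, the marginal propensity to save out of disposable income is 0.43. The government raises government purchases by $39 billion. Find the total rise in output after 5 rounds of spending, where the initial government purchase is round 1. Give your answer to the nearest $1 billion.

MPC = 1 − MPS = 1 − 0.43 = 0.57.
Round 1 adds ΔG = $39 billion; each later round is MPC = 0.57 times the previous.
After 5 rounds: 39 + 22.23 + 12.6711 + 7.222527 + 4.11684039 = ΔG·(1 − c^5)/(1 − c) = 39 × (1 − 0.0601692057)/0.43 ≈ $85 billion.

$85 billion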